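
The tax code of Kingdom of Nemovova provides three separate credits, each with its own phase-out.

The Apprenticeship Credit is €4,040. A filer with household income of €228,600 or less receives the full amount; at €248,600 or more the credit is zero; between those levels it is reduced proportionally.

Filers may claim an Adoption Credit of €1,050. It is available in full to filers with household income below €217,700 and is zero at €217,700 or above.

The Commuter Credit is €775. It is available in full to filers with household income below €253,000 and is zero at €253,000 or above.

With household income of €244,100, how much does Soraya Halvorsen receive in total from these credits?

Apprenticeship Credit: €244,100 is €15,500 into a €20,000 phase-out range, leaving 4,500/20,000 of the credit: €4,040 × 4,500/20,000 = €909.
Adoption Credit: €244,100 meets or exceeds the €217,700 cutoff, so the credit is €0.
Commuter Credit: €244,100 is below the €253,000 cutoff, so the full €775 applies.
Total: €909 + €0 + €775 = €1,684.

€1,684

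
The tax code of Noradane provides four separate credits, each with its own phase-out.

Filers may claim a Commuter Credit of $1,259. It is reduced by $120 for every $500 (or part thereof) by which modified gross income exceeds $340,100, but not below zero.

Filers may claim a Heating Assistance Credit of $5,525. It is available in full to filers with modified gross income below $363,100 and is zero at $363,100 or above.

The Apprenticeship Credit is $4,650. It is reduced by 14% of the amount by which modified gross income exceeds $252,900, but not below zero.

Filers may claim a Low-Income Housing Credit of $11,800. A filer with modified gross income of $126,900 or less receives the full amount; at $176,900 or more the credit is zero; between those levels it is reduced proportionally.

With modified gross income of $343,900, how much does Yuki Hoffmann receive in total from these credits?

Commuter Credit: income exceeds $340,100 by $3,800, which is 8 full-or-partial $500 increments; reduction = 8 × $120 = $960, leaving $299.
Heating Assistance Credit: $343,900 is below the $363,100 cutoff, so the full $5,525 applies.
Apprenticeship Credit: 14% of the $91,000 excess over $252,900 is $12,740 ≥ base, so the credit is $0.
Low-Income Housing Credit: $343,900 is at or above $176,900, so the credit is $0.
Total: $299 + $5,525 + $0 + $0 = $5,824.

$5,824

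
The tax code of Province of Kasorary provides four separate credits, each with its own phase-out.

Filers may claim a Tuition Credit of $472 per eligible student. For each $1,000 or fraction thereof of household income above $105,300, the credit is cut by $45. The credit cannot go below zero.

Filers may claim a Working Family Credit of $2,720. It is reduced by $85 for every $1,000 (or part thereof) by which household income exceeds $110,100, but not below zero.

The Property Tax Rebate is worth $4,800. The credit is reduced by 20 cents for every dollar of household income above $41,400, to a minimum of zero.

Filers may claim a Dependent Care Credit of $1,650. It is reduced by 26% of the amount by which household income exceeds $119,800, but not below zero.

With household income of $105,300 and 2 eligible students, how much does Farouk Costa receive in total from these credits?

$5,314

Tuition Credit: base = 2 × $472 = $944. $105,300 is at or below the $105,300 threshold, so the full $944 applies.
Working Family Credit: $105,300 is at or below the $110,100 threshold, so the full $2,720 applies.
Property Tax Rebate: 20% of the $63,900 excess over $41,400 is $12,780 ≥ base, so the credit is $0.
Dependent Care Credit: $105,300 is at or below the $119,800 threshold, so the full $1,650 applies.
Total: $944 + $2,720 + $0 + $1,650 = $5,314.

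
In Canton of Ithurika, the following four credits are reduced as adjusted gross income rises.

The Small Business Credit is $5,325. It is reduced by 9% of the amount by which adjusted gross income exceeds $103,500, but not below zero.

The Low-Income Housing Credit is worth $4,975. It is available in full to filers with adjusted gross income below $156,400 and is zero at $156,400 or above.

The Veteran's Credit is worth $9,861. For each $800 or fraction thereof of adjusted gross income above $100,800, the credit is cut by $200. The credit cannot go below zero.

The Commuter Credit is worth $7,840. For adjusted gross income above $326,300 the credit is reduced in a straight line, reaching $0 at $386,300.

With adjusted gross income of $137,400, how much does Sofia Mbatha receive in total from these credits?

$15,750

Small Business Credit: 9% of the $33,900 excess over $103,500 is $3,051; credit = $5,325 − $3,051 = $2,274.
Low-Income Housing Credit: $137,400 is below the $156,400 cutoff, so the full $4,975 applies.
Veteran's Credit: income exceeds $100,800 by $36,600, which is 46 full-or-partial $800 increments; reduction = 46 × $200 = $9,200, leaving $661.
Commuter Credit: $137,400 is at or below the $326,300 threshold, so the full $7,840 applies.
Total: $2,274 + $4,975 + $661 + $7,840 = $15,750.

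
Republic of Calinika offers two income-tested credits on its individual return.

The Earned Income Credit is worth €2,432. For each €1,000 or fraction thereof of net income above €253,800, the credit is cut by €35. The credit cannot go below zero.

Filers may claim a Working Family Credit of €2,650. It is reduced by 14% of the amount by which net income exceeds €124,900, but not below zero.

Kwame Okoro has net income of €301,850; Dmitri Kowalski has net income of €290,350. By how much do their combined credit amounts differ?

€420

Kwame (€301,850): Earned Income Credit: income exceeds €253,800 by €48,050, which is 49 full-or-partial €1,000 increments; reduction = 49 × €35 = €1,715, leaving €717. Working Family Credit: 14% of the €176,950 excess over €124,900 is €24,773 ≥ base, so the credit is €0. total €717 + €0 = €717
Dmitri (€290,350): Earned Income Credit: income exceeds €253,800 by €36,550, which is 37 full-or-partial €1,000 increments; reduction = 37 × €35 = €1,295, leaving €1,137. Working Family Credit: 14% of the €165,450 excess over €124,900 is €23,163 ≥ base, so the credit is €0. total €1,137 + €0 = €1,137
Difference: |€717 − €1,137| = €420.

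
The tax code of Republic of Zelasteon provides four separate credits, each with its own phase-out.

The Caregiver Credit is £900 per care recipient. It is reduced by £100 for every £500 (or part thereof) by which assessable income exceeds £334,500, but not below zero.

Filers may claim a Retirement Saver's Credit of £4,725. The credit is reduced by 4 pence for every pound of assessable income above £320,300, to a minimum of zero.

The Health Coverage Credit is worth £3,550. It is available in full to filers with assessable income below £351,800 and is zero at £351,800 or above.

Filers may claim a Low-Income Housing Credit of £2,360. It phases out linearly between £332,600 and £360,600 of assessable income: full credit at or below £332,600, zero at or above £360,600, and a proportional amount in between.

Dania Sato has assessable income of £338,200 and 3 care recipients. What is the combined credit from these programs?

£11,347

Caregiver Credit: base = 3 × £900 = £2,700. income exceeds £334,500 by £3,700, which is 8 full-or-partial £500 increments; reduction = 8 × £100 = £800, leaving £1,900.
Retirement Saver's Credit: 4% of the £17,900 excess over £320,300 is £716; credit = £4,725 − £716 = £4,009.
Health Coverage Credit: £338,200 is below the £351,800 cutoff, so the full £3,550 applies.
Low-Income Housing Credit: £338,200 is £5,600 into a £28,000 phase-out range, leaving 22,400/28,000 of the credit: £2,360 × 22,400/28,000 = £1,888.
Total: £1,900 + £4,009 + £3,550 + £1,888 = £11,347.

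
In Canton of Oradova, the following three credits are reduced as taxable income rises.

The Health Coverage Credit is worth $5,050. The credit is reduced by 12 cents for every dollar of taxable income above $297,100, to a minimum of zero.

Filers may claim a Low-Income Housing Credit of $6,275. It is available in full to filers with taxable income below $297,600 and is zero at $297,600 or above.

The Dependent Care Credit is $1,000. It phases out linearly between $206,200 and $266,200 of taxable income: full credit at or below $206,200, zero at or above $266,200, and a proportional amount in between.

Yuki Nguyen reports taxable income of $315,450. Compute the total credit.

$2,848

Health Coverage Credit: 12% of the $18,350 excess over $297,100 is $2,202; credit = $5,050 − $2,202 = $2,848.
Low-Income Housing Credit: $315,450 meets or exceeds the $297,600 cutoff, so the credit is $0.
Dependent Care Credit: $315,450 is at or above $266,200, so the credit is $0.
Total: $2,848 + $0 + $0 = $2,848.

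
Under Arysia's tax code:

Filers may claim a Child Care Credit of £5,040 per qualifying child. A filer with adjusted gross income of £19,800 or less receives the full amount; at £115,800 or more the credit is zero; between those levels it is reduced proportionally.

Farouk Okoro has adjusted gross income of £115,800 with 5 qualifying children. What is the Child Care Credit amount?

£0

Child Care Credit: base = 5 × £5,040 = £25,200. £115,800 is at or above £115,800, so the credit is £0.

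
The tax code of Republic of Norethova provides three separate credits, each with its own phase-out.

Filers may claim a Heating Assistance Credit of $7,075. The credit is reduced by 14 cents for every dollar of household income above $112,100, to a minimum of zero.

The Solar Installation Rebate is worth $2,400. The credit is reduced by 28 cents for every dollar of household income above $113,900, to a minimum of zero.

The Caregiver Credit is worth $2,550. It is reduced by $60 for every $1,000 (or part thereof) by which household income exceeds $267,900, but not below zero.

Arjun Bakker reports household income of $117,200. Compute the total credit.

$10,387

Heating Assistance Credit: 14% of the $5,100 excess over $112,100 is $714; credit = $7,075 − $714 = $6,361.
Solar Installation Rebate: 28% of the $3,300 excess over $113,900 is $924; credit = $2,400 − $924 = $1,476.
Caregiver Credit: $117,200 is at or below the $267,900 threshold, so the full $2,550 applies.
Total: $6,361 + $1,476 + $2,550 = $10,387.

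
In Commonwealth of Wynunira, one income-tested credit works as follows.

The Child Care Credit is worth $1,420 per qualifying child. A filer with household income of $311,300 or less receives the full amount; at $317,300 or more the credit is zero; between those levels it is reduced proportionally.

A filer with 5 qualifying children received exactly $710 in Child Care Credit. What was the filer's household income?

$316,700

Full credit = 5 × $1,420 = $7,100.
$710 is 710/7,100 of the full $7,100, so 6,390/7,100 of the $6,000 range has been used: income = $311,300 + $6,000 × 6,390/7,100 = $316,700.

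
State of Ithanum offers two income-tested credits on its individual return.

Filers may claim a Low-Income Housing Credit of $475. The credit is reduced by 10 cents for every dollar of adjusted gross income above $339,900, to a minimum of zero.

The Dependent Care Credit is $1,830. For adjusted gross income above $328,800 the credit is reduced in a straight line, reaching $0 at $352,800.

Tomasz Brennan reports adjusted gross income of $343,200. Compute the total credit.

Low-Income Housing Credit: 10% of the $3,300 excess over $339,900 is $330; credit = $475 − $330 = $145.
Dependent Care Credit: $343,200 is $14,400 into a $24,000 phase-out range, leaving 9,600/24,000 of the credit: $1,830 × 9,600/24,000 = $732.
Total: $145 + $732 = $877.

$877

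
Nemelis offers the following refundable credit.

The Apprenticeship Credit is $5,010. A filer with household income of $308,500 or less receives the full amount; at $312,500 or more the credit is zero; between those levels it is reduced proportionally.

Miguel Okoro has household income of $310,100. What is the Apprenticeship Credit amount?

$3,006

Apprenticeship Credit: $310,100 is $1,600 into a $4,000 phase-out range, leaving 2,400/4,000 of the credit: $5,010 × 2,400/4,000 = $3,006.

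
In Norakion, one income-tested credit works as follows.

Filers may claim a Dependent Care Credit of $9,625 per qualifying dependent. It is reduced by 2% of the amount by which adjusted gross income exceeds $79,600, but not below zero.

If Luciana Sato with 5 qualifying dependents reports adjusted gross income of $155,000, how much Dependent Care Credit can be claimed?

Dependent Care Credit: base = 5 × $9,625 = $48,125. 2% of the $75,400 excess over $79,600 is $1,508; credit = $48,125 − $1,508 = $46,617.

$46,617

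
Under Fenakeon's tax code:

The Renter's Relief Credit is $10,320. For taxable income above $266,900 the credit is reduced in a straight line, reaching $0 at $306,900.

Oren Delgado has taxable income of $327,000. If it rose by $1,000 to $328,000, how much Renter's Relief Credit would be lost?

At $327,000 — $327,000 is at or above $306,900, so the credit is $0.
At $328,000 — $328,000 is at or above $306,900, so the credit is $0.
Lost: $0 − $0 = $0.

$0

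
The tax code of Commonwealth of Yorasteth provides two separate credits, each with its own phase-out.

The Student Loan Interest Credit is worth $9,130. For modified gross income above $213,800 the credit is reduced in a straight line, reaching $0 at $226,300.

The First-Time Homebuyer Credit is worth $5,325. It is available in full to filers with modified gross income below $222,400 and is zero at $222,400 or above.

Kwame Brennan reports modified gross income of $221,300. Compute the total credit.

$8,977

Student Loan Interest Credit: $221,300 is $7,500 into a $12,500 phase-out range, leaving 5,000/12,500 of the credit: $9,130 × 5,000/12,500 = $3,652.
First-Time Homebuyer Credit: $221,300 is below the $222,400 cutoff, so the full $5,325 applies.
Total: $3,652 + $5,325 = $8,977.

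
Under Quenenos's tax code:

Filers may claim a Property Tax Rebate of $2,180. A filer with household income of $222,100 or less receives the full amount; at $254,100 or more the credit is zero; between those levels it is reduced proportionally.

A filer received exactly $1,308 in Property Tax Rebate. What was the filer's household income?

$1,308 is 1,308/2,180 of the full $2,180, so 872/2,180 of the $32,000 range has been used: income = $222,100 + $32,000 × 872/2,180 = $234,900.

$234,900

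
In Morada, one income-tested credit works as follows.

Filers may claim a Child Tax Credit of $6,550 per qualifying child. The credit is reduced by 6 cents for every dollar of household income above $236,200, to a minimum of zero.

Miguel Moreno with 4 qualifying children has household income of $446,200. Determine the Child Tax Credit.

Child Tax Credit: base = 4 × $6,550 = $26,200. 6% of the $210,000 excess over $236,200 is $12,600; credit = $26,200 − $12,600 = $13,600.

$13,600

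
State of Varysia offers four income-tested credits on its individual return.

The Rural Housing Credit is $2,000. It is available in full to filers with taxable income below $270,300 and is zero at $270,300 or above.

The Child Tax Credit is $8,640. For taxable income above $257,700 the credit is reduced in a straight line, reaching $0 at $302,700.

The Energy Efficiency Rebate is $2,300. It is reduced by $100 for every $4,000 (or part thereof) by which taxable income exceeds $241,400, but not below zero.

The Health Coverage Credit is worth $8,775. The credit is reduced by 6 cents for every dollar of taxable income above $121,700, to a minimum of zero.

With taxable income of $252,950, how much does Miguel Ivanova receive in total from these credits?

Rural Housing Credit: $252,950 is below the $270,300 cutoff, so the full $2,000 applies.
Child Tax Credit: $252,950 is at or below the $257,700 threshold, so the full $8,640 applies.
Energy Efficiency Rebate: income exceeds $241,400 by $11,550, which is 3 full-or-partial $4,000 increments; reduction = 3 × $100 = $300, leaving $2,000.
Health Coverage Credit: 6% of the $131,250 excess over $121,700 is $7,875; credit = $8,775 − $7,875 = $900.
Total: $2,000 + $8,640 + $2,000 + $900 = $13,540.

$13,540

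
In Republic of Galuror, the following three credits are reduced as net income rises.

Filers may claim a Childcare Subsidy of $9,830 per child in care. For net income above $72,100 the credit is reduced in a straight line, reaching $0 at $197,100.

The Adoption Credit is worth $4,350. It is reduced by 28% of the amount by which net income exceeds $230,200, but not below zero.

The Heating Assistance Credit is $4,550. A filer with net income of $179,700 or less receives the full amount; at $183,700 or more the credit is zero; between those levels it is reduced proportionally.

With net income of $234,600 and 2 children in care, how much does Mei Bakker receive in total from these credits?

Childcare Subsidy: base = 2 × $9,830 = $19,660. $234,600 is at or above $197,100, so the credit is $0.
Adoption Credit: 28% of the $4,400 excess over $230,200 is $1,232; credit = $4,350 − $1,232 = $3,118.
Heating Assistance Credit: $234,600 is at or above $183,700, so the credit is $0.
Total: $0 + $3,118 + $0 = $3,118.

$3,118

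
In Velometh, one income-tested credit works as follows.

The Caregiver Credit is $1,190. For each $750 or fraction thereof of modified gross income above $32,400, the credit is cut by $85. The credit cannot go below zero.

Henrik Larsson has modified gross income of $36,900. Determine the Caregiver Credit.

$680

Caregiver Credit: income exceeds $32,400 by $4,500, which is 6 full-or-partial $750 increments; reduction = 6 × $85 = $510, leaving $680.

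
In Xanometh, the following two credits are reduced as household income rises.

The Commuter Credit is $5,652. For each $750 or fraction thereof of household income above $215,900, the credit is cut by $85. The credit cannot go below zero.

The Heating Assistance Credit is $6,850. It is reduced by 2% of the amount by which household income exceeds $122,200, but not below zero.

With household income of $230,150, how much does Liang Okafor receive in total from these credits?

$8,728

Commuter Credit: income exceeds $215,900 by $14,250, which is 19 full-or-partial $750 increments; reduction = 19 × $85 = $1,615, leaving $4,037.
Heating Assistance Credit: 2% of the $107,950 excess over $122,200 is $2,159; credit = $6,850 − $2,159 = $4,691.
Total: $4,037 + $4,691 = $8,728.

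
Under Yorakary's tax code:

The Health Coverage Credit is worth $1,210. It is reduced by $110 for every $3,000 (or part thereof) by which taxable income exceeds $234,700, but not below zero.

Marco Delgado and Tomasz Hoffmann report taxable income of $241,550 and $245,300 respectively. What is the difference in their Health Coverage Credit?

$110

Marco ($241,550): Health Coverage Credit: income exceeds $234,700 by $6,850, which is 3 full-or-partial $3,000 increments; reduction = 3 × $110 = $330, leaving $880.
Tomasz ($245,300): Health Coverage Credit: income exceeds $234,700 by $10,600, which is 4 full-or-partial $3,000 increments; reduction = 4 × $110 = $440, leaving $770.
Difference: |$880 − $770| = $110.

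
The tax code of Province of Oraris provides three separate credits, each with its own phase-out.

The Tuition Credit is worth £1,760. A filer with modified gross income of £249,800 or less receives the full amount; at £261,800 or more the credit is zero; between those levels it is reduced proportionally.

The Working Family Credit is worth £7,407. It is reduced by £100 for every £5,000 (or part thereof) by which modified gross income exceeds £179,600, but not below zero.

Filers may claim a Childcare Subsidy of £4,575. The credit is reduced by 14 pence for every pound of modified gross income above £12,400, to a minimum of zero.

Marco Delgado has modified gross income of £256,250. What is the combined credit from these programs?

£6,621

Tuition Credit: £256,250 is £6,450 into a £12,000 phase-out range, leaving 5,550/12,000 of the credit: £1,760 × 5,550/12,000 = £814.
Working Family Credit: income exceeds £179,600 by £76,650, which is 16 full-or-partial £5,000 increments; reduction = 16 × £100 = £1,600, leaving £5,807.
Childcare Subsidy: 14% of the £243,850 excess over £12,400 is £34,139 ≥ base, so the credit is £0.
Total: £814 + £5,807 + £0 = £6,621.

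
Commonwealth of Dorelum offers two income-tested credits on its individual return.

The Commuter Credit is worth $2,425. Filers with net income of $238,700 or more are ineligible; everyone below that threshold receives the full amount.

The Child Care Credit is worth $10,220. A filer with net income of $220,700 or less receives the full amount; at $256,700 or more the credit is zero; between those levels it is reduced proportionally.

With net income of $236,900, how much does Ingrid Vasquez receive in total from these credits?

Commuter Credit: $236,900 is below the $238,700 cutoff, so the full $2,425 applies.
Child Care Credit: $236,900 is $16,200 into a $36,000 phase-out range, leaving 19,800/36,000 of the credit: $10,220 × 19,800/36,000 = $5,621.
Total: $2,425 + $5,621 = $8,046.

$8,046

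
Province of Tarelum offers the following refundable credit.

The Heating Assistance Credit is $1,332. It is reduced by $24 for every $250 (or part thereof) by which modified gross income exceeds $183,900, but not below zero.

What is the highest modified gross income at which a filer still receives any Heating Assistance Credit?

$197,650

After 55 increments the reduction is 55 × $24 = $1,320, leaving $12; one more increment wipes it out. Increment 55 ends at excess 55 × $250 = $13,750, so the highest qualifying income is $183,900 + $13,750 = $197,650.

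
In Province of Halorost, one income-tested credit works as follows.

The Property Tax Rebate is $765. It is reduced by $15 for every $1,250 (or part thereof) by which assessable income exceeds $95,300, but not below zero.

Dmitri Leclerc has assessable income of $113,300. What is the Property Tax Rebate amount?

$540

Property Tax Rebate: income exceeds $95,300 by $18,000, which is 15 full-or-partial $1,250 increments; reduction = 15 × $15 = $225, leaving $540.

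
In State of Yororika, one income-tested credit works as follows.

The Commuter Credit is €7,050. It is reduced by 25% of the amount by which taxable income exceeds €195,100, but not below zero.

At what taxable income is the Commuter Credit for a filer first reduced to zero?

The credit falls by 25% of each euro above €195,100, so it reaches zero when the excess is €7,050 / 25% = €28,200: income = €195,100 + €28,200 = €223,300.

€223,300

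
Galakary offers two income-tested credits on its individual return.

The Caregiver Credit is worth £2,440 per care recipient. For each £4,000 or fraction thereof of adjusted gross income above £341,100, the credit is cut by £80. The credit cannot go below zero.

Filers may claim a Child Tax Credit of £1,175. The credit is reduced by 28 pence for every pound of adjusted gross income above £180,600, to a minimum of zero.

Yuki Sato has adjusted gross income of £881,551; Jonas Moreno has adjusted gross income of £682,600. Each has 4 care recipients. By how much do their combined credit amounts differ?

£2,880

Yuki (£881,551): Caregiver Credit: base = 4 × £2,440 = £9,760. income exceeds £341,100 by £540,451 → 136 increments × £80 = £10,880 ≥ base, so the credit is £0. Child Tax Credit: 28% of the £700,951 excess over £180,600 is £196,266.28 ≥ base, so the credit is £0. total £0 + £0 = £0
Jonas (£682,600): Caregiver Credit: base = 4 × £2,440 = £9,760. income exceeds £341,100 by £341,500, which is 86 full-or-partial £4,000 increments; reduction = 86 × £80 = £6,880, leaving £2,880. Child Tax Credit: 28% of the £502,000 excess over £180,600 is £140,560 ≥ base, so the credit is £0. total £2,880 + £0 = £2,880
Difference: |£0 − £2,880| = £2,880.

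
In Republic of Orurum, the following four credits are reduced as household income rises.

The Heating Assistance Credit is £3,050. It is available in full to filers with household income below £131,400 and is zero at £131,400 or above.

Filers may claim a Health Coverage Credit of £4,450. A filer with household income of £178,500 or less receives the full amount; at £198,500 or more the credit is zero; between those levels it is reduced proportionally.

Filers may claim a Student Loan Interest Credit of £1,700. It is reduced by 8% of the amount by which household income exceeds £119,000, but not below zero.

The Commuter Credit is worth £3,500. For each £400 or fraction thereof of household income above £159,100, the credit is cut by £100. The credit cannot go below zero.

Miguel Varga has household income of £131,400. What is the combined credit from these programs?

Heating Assistance Credit: £131,400 meets or exceeds the £131,400 cutoff, so the credit is £0.
Health Coverage Credit: £131,400 is at or below the £178,500 threshold, so the full £4,450 applies.
Student Loan Interest Credit: 8% of the £12,400 excess over £119,000 is £992; credit = £1,700 − £992 = £708.
Commuter Credit: £131,400 is at or below the £159,100 threshold, so the full £3,500 applies.
Total: £0 + £4,450 + £708 + £3,500 = £8,658.

£8,658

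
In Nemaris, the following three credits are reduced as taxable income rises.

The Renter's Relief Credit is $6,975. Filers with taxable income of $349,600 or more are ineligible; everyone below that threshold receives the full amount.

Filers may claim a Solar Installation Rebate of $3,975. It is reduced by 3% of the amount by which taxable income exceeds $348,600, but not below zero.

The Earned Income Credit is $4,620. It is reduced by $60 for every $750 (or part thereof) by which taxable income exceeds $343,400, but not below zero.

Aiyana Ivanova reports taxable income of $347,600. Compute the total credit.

Renter's Relief Credit: $347,600 is below the $349,600 cutoff, so the full $6,975 applies.
Solar Installation Rebate: $347,600 is at or below the $348,600 threshold, so the full $3,975 applies.
Earned Income Credit: income exceeds $343,400 by $4,200, which is 6 full-or-partial $750 increments; reduction = 6 × $60 = $360, leaving $4,260.
Total: $6,975 + $3,975 + $4,260 = $15,210.

$15,210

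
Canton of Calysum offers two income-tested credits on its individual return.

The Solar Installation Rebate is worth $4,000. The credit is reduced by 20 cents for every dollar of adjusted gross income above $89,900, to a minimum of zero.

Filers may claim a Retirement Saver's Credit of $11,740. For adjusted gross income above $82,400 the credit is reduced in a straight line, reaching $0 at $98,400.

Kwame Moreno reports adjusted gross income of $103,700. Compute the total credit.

$1,240

Solar Installation Rebate: 20% of the $13,800 excess over $89,900 is $2,760; credit = $4,000 − $2,760 = $1,240.
Retirement Saver's Credit: $103,700 is at or above $98,400, so the credit is $0.
Total: $1,240 + $0 = $1,240.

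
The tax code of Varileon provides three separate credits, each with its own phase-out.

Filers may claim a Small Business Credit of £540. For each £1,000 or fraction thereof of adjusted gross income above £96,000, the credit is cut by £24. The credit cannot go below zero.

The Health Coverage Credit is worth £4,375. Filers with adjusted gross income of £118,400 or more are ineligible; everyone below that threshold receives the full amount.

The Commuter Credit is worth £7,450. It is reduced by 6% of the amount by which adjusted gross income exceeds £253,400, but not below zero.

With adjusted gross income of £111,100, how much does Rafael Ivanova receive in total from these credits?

£11,981

Small Business Credit: income exceeds £96,000 by £15,100, which is 16 full-or-partial £1,000 increments; reduction = 16 × £24 = £384, leaving £156.
Health Coverage Credit: £111,100 is below the £118,400 cutoff, so the full £4,375 applies.
Commuter Credit: £111,100 is at or below the £253,400 threshold, so the full £7,450 applies.
Total: £156 + £4,375 + £7,450 = £11,981.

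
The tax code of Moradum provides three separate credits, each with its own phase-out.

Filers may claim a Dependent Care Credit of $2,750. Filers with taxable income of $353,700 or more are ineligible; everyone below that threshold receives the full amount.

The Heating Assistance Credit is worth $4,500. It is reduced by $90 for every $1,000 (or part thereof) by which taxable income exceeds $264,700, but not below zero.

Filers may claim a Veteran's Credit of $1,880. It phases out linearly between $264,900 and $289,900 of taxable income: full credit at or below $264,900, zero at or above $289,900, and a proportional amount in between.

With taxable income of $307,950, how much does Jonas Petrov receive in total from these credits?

Dependent Care Credit: $307,950 is below the $353,700 cutoff, so the full $2,750 applies.
Heating Assistance Credit: income exceeds $264,700 by $43,250, which is 44 full-or-partial $1,000 increments; reduction = 44 × $90 = $3,960, leaving $540.
Veteran's Credit: $307,950 is at or above $289,900, so the credit is $0.
Total: $2,750 + $540 + $0 = $3,290.

$3,290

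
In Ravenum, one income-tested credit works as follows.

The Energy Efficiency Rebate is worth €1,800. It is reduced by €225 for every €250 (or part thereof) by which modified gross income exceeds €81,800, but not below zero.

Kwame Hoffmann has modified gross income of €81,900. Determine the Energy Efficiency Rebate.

Energy Efficiency Rebate: income exceeds €81,800 by €100, which is 1 full-or-partial €250 increment; reduction = 1 × €225 = €225, leaving €1,575.

€1,575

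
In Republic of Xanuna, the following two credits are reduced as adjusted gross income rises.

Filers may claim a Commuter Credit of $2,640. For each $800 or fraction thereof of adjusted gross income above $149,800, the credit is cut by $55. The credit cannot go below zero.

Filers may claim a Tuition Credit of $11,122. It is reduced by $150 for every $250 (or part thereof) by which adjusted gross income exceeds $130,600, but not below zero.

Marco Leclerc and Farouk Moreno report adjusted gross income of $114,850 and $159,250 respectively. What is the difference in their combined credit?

$11,782

Marco ($114,850): Commuter Credit: $114,850 is at or below the $149,800 threshold, so the full $2,640 applies. Tuition Credit: $114,850 is at or below the $130,600 threshold, so the full $11,122 applies. total $2,640 + $11,122 = $13,762
Farouk ($159,250): Commuter Credit: income exceeds $149,800 by $9,450, which is 12 full-or-partial $800 increments; reduction = 12 × $55 = $660, leaving $1,980. Tuition Credit: income exceeds $130,600 by $28,650 → 115 increments × $150 = $17,250 ≥ base, so the credit is $0. total $1,980 + $0 = $1,980
Difference: |$13,762 − $1,980| = $11,782.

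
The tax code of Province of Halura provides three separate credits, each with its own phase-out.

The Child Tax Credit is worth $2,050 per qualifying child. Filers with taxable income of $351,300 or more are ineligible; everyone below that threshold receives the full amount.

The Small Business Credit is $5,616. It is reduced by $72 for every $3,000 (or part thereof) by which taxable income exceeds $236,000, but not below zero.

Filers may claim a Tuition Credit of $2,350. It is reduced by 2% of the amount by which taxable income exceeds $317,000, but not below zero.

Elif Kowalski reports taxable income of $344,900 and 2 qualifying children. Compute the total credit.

Child Tax Credit: base = 2 × $2,050 = $4,100. $344,900 is below the $351,300 cutoff, so the full $4,100 applies.
Small Business Credit: income exceeds $236,000 by $108,900, which is 37 full-or-partial $3,000 increments; reduction = 37 × $72 = $2,664, leaving $2,952.
Tuition Credit: 2% of the $27,900 excess over $317,000 is $558; credit = $2,350 − $558 = $1,792.
Total: $4,100 + $2,952 + $1,792 = $8,844.

$8,844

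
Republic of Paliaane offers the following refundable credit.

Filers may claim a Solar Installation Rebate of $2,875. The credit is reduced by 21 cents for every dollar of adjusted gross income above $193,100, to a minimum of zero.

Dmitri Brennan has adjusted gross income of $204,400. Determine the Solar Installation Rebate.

$502

Solar Installation Rebate: 21% of the $11,300 excess over $193,100 is $2,373; credit = $2,875 − $2,373 = $502.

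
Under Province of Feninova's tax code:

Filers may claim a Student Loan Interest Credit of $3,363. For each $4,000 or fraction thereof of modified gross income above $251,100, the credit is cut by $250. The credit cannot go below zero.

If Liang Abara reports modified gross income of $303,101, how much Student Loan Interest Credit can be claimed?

Student Loan Interest Credit: income exceeds $251,100 by $52,001 → 14 increments × $250 = $3,500 ≥ base, so the credit is $0.

$0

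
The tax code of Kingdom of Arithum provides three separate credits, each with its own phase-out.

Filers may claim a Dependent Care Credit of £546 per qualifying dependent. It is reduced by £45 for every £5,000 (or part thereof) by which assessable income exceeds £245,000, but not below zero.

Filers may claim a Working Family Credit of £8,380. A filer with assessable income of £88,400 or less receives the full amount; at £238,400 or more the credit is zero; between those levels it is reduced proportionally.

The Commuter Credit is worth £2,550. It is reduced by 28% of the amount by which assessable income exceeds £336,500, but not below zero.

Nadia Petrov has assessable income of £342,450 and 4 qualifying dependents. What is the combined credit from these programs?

Dependent Care Credit: base = 4 × £546 = £2,184. income exceeds £245,000 by £97,450, which is 20 full-or-partial £5,000 increments; reduction = 20 × £45 = £900, leaving £1,284.
Working Family Credit: £342,450 is at or above £238,400, so the credit is £0.
Commuter Credit: 28% of the £5,950 excess over £336,500 is £1,666; credit = £2,550 − £1,666 = £884.
Total: £1,284 + £0 + £884 = £2,168.

£2,168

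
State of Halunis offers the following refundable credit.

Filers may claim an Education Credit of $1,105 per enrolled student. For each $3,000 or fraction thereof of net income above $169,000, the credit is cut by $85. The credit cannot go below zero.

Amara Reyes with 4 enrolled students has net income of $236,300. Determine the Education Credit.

$2,465

Education Credit: base = 4 × $1,105 = $4,420. income exceeds $169,000 by $67,300, which is 23 full-or-partial $3,000 increments; reduction = 23 × $85 = $1,955, leaving $2,465.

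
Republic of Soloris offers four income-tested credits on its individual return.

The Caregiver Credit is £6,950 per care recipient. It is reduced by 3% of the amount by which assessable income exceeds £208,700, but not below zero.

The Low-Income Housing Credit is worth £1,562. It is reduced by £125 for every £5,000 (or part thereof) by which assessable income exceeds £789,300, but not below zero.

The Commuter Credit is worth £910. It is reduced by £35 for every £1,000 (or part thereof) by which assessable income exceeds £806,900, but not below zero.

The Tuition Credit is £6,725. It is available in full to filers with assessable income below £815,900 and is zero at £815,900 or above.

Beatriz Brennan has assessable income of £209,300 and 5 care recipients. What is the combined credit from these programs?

Caregiver Credit: base = 5 × £6,950 = £34,750. 3% of the £600 excess over £208,700 is £18; credit = £34,750 − £18 = £34,732.
Low-Income Housing Credit: £209,300 is at or below the £789,300 threshold, so the full £1,562 applies.
Commuter Credit: £209,300 is at or below the £806,900 threshold, so the full £910 applies.
Tuition Credit: £209,300 is below the £815,900 cutoff, so the full £6,725 applies.
Total: £34,732 + £1,562 + £910 + £6,725 = £43,929.

£43,929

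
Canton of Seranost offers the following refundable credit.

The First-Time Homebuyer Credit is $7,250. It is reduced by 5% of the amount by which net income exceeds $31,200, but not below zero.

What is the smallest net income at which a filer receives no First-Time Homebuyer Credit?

The credit falls by 5% of each dollar above $31,200, so it reaches zero when the excess is $7,250 / 5% = $145,000: income = $31,200 + $145,000 = $176,200.

$176,200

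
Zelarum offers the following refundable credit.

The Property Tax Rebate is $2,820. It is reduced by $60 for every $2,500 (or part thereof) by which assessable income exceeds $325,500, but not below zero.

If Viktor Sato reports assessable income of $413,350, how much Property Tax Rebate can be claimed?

$660

Property Tax Rebate: income exceeds $325,500 by $87,850, which is 36 full-or-partial $2,500 increments; reduction = 36 × $60 = $2,160, leaving $660.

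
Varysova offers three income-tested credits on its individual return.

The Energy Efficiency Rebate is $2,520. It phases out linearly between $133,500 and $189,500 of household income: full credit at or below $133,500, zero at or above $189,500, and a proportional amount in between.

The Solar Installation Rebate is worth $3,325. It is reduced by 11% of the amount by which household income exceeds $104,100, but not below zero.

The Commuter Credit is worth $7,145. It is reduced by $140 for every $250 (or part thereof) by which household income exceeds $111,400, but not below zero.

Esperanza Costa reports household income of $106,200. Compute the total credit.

$12,759

Energy Efficiency Rebate: $106,200 is at or below the $133,500 threshold, so the full $2,520 applies.
Solar Installation Rebate: 11% of the $2,100 excess over $104,100 is $231; credit = $3,325 − $231 = $3,094.
Commuter Credit: $106,200 is at or below the $111,400 threshold, so the full $7,145 applies.
Total: $2,520 + $3,094 + $7,145 = $12,759.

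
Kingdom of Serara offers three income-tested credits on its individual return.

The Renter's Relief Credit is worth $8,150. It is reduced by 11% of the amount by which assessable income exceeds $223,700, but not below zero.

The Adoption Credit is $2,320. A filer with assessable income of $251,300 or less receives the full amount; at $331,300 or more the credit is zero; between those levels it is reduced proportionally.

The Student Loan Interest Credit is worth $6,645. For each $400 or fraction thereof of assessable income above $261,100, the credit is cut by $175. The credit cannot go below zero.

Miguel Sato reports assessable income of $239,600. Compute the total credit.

$15,366

Renter's Relief Credit: 11% of the $15,900 excess over $223,700 is $1,749; credit = $8,150 − $1,749 = $6,401.
Adoption Credit: $239,600 is at or below the $251,300 threshold, so the full $2,320 applies.
Student Loan Interest Credit: $239,600 is at or below the $261,100 threshold, so the full $6,645 applies.
Total: $6,401 + $2,320 + $6,645 = $15,366.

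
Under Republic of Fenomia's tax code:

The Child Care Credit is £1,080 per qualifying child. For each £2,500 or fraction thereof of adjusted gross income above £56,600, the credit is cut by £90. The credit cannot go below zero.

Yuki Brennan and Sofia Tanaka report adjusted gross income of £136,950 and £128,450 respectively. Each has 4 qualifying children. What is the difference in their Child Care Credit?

Yuki (£136,950): Child Care Credit: base = 4 × £1,080 = £4,320. income exceeds £56,600 by £80,350, which is 33 full-or-partial £2,500 increments; reduction = 33 × £90 = £2,970, leaving £1,350.
Sofia (£128,450): Child Care Credit: base = 4 × £1,080 = £4,320. income exceeds £56,600 by £71,850, which is 29 full-or-partial £2,500 increments; reduction = 29 × £90 = £2,610, leaving £1,710.
Difference: |£1,350 − £1,710| = £360.

£360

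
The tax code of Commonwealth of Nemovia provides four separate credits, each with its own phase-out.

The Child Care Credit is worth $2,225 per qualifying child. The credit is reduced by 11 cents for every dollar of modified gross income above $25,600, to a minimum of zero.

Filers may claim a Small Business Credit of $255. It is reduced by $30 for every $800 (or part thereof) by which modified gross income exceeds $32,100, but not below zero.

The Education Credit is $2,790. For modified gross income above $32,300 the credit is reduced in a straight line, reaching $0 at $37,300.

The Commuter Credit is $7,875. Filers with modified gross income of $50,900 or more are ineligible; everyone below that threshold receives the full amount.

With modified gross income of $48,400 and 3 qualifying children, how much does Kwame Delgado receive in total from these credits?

Child Care Credit: base = 3 × $2,225 = $6,675. 11% of the $22,800 excess over $25,600 is $2,508; credit = $6,675 − $2,508 = $4,167.
Small Business Credit: income exceeds $32,100 by $16,300 → 21 increments × $30 = $630 ≥ base, so the credit is $0.
Education Credit: $48,400 is at or above $37,300, so the credit is $0.
Commuter Credit: $48,400 is below the $50,900 cutoff, so the full $7,875 applies.
Total: $4,167 + $0 + $0 + $7,875 = $12,042.

$12,042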